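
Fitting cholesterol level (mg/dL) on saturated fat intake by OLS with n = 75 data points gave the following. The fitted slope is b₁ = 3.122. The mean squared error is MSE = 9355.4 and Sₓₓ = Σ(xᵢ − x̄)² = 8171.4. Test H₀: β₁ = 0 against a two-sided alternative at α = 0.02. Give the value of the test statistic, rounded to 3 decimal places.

SE(b₁) = √(MSE/Sₓₓ) = √(9355.4/8171.4) = 1.07.
t = 3.122 / 1.07 = 2.918.
df = n − 2 = 73.
Two-sided p ≈ 0.0047, which is < 0.02, so reject H₀.
There is evidence that saturated fat intake is associated with cholesterol level.

t = 2.918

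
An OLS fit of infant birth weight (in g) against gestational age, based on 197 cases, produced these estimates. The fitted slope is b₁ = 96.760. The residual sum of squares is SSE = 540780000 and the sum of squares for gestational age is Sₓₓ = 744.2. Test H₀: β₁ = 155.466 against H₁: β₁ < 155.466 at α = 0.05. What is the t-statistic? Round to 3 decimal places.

t = -0.962

MSE = SSE/(n − 2) = 540780000/195 = 2.77323e+06.
SE(b₁) = √(MSE/Sₓₓ) = √(2.77323e+06/744.2) = 61.0447.
t = (96.760 − 155.466) / 61.0447 = -0.962.
df = n − 2 = 195.
One-sided p ≈ 0.1687, which is ≥ 0.05, so fail to reject H₀.
The data do not give significant evidence that the true slope on gestational age is below 155.466 g per unit.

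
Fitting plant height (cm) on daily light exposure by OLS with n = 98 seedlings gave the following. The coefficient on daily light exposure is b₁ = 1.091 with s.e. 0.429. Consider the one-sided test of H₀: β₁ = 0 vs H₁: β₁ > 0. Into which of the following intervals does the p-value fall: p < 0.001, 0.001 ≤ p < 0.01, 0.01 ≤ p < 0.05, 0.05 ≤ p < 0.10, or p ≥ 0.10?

t = 1.091 / 0.429 = 2.543.
df = n − 2 = 98 − 2 = 96.
One-sided p = P(T_{96} > t) ≈ 0.0063.
So 0.001 ≤ p < 0.01.

0.001 ≤ p < 0.01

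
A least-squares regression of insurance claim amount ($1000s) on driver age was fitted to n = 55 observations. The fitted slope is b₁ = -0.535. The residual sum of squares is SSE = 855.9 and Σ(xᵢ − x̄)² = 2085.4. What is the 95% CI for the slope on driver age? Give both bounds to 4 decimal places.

MSE = SSE/(n − 2) = 855.9/53 = 16.1491.
SE(b₁) = √(MSE/Sₓₓ) = √(16.1491/2085.4) = 0.0879992.
df = n − 2 = 53.
t* = t_{0.025, 53} = 2.005746.
Margin = t* × SE = 2.005746 × 0.0879992 = 0.176504.
CI: -0.535 ± 0.176504 → (-0.7115, -0.3585).
With 95% confidence, each one-unit increase in driver age is associated with a change of between -0.7115 and -0.3585 $1000s in insurance claim amount.

(-0.7115, -0.3585)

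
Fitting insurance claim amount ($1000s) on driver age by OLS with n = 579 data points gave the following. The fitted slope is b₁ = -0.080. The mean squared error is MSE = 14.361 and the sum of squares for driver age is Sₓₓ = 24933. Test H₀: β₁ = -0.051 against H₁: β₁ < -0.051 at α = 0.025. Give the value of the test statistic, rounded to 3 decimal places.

t = -1.208

SE(b₁) = √(MSE/Sₓₓ) = √(14.361/24933) = 0.0239997.
t = (-0.080 − (-0.051)) / 0.0239997 = -1.208.
df = n − 2 = 577.
One-sided p ≈ 0.1137, which is ≥ 0.025, so fail to reject H₀.
The data do not give significant evidence that the true slope on driver age is below -0.051 $1000s per unit.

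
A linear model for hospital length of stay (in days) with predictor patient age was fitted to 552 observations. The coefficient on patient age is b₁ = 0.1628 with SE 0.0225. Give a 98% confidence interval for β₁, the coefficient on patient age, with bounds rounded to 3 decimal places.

df = n − 2 = 552 − 2 = 550.
t* = t_{0.01, 550} = 2.333147.
Margin = t* × SE = 2.333147 × 0.0225 = 0.05250.
CI: 0.1628 ± 0.05250 → (0.110, 0.215).
With 98% confidence, each one-unit increase in patient age is associated with a change of between 0.110 and 0.215 days in hospital length of stay.

(0.110, 0.215)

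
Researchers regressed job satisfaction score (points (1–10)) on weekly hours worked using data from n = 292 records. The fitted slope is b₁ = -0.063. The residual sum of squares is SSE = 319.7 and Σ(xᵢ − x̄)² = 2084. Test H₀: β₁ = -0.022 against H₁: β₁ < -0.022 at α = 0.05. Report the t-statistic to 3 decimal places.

t = -1.783

MSE = SSE/(n − 2) = 319.7/290 = 1.10241.
SE(b₁) = √(MSE/Sₓₓ) = √(1.10241/2084) = 0.0229998.
t = (-0.063 − (-0.022)) / 0.0229998 = -1.783.
df = n − 2 = 290.
One-sided p ≈ 0.0378, which is < 0.05, so reject H₀.
There is evidence that the true slope on weekly hours worked is below -0.022 points (1–10) per unit.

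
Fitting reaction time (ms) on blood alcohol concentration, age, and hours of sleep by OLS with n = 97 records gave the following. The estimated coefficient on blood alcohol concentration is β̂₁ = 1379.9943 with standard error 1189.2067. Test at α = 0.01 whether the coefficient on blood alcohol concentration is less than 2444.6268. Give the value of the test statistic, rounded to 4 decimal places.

t = -0.8952

H₀: β₁ = 2444.6268 vs H₁: β₁ < 2444.6268.
t = (β̂₁ − β₁⁰)/SE = (1379.9943 − 2444.6268) / 1189.2067 = -0.8952.
df = n − k − 1 = 97 − 3 − 1 = 93.
One-sided p ≈ 0.1865, which is ≥ 0.01, so fail to reject H₀.
The data do not give significant evidence that the true slope on blood alcohol concentration is below 2444.6268 ms per unit, holding the other predictors fixed.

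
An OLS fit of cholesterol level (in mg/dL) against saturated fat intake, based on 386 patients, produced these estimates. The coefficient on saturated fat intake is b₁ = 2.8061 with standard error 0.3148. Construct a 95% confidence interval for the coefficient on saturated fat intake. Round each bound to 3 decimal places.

(2.187, 3.425)

df = n − 2 = 386 − 2 = 384.
t* = t_{0.025, 384} = 1.966161.
Margin = t* × SE = 1.966161 × 0.3148 = 0.61895.
CI: 2.8061 ± 0.61895 → (2.187, 3.425).
With 95% confidence, each one-unit increase in saturated fat intake is associated with a change of between 2.187 and 3.425 mg/dL in cholesterol level.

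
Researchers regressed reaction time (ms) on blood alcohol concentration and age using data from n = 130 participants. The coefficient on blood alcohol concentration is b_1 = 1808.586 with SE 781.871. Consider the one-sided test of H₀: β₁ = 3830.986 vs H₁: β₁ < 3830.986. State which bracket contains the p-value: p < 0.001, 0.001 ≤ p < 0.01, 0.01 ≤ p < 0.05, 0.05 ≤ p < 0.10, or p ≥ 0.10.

0.001 ≤ p < 0.01

t = (1808.586 − 3830.986) / 781.871 = -2.587.
df = n − k − 1 = 130 − 2 − 1 = 127.
One-sided p = P(T_{127} < t) ≈ 0.0054.
So 0.001 ≤ p < 0.01.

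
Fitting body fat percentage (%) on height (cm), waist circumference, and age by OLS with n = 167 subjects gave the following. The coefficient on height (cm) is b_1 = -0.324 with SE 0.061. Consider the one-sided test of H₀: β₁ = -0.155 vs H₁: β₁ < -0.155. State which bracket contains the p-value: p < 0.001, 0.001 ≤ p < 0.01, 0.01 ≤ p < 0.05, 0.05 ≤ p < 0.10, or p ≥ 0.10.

t = (-0.324 − (-0.155)) / 0.061 = -2.770.
df = n − k − 1 = 167 − 3 − 1 = 163.
One-sided p = P(T_{163} < t) ≈ 0.0031.
So 0.001 ≤ p < 0.01.

0.001 ≤ p < 0.01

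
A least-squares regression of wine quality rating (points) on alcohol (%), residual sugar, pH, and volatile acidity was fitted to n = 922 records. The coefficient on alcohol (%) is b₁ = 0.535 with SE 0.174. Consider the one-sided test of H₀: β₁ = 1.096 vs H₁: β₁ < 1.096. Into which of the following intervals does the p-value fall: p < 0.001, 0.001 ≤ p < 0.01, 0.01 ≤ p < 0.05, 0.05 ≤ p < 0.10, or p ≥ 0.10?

t = (0.535 − 1.096) / 0.174 = -3.224.
df = n − k − 1 = 922 − 4 − 1 = 917.
One-sided p = P(T_{917} < t) ≈ 0.0007.
So p < 0.001.

p < 0.001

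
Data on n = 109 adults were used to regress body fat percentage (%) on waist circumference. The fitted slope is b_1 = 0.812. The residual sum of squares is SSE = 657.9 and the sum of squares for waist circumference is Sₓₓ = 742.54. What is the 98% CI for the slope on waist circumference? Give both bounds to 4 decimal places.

(0.5971, 1.0269)

MSE = SSE/(n − 2) = 657.9/107 = 6.1486.
SE(b_1) = √(MSE/Sₓₓ) = √(6.1486/742.54) = 0.0909972.
df = n − 2 = 107.
t* = t_{0.01, 107} = 2.361704.
Margin = t* × SE = 2.361704 × 0.0909972 = 0.214909.
CI: 0.812 ± 0.214909 → (0.5971, 1.0269).
With 98% confidence, each one-unit increase in waist circumference is associated with a change of between 0.5971 and 1.0269 % in body fat percentage.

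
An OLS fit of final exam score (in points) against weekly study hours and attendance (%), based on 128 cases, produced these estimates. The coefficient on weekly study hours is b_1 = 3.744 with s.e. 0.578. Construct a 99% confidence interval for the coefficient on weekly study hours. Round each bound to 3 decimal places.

df = n − k − 1 = 128 − 2 − 1 = 125.
t* = t_{0.005, 125} = 2.615733.
Margin = t* × SE = 2.615733 × 0.578 = 1.51189.
CI: 3.744 ± 1.51189 → (2.232, 5.256).
With 99% confidence, each one-unit increase in weekly study hours is associated with a change of between 2.232 and 5.256 points in final exam score, holding the other predictors fixed.

(2.232, 5.256)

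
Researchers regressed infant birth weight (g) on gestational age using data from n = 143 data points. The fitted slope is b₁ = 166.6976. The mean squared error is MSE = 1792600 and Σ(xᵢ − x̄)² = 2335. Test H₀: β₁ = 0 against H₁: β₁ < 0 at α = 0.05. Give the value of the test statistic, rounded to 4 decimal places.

t = 6.0163

SE(b₁) = √(MSE/Sₓₓ) = √(1.7926e+06/2335) = 27.7076.
t = 166.6976 / 27.7076 = 6.0163.
df = n − 2 = 141.
One-sided p ≈ 1.0000, which is ≥ 0.05, so fail to reject H₀.
The data do not give significant evidence that the true slope on gestational age is negative.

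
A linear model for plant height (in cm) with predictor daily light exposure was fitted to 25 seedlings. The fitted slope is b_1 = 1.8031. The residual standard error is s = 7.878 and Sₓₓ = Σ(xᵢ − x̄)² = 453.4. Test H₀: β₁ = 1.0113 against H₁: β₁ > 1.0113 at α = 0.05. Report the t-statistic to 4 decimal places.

SE(b_1) = s/√Sₓₓ = 7.878/√453.4 = 0.369977.
t = (1.8031 − 1.0113) / 0.369977 = 2.1401.
df = n − 2 = 23.
One-sided p ≈ 0.0216, which is < 0.05, so reject H₀.
There is evidence that the true slope on daily light exposure exceeds 1.0113 cm per unit.

t = 2.1401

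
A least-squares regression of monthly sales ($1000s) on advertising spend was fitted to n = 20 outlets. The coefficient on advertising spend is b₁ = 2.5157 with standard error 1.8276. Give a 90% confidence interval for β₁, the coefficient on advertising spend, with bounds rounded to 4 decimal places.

(-0.6535, 5.6849)

df = n − 2 = 20 − 2 = 18.
t* = t_{0.05, 18} = 1.734064.
Margin = t* × SE = 1.734064 × 1.8276 = 3.169175.
CI: 2.5157 ± 3.169175 → (-0.6535, 5.6849).
With 90% confidence, each one-unit increase in advertising spend is associated with a change of between -0.6535 and 5.6849 $1000s in monthly sales.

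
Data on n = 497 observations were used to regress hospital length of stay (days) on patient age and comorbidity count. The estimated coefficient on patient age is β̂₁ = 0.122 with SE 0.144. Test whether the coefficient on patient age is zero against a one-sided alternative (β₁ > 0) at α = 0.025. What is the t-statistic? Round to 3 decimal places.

t = 0.847

H₀: β₁ = 0 vs H₁: β₁ > 0.
t = (β̂₁ − β₁⁰)/SE = 0.122 / 0.144 = 0.847.
df = n − k − 1 = 497 − 2 − 1 = 494.
One-sided p ≈ 0.1986, which is ≥ 0.025, so fail to reject H₀.
The data do not give significant evidence that the true slope on patient age is positive, holding the other predictors fixed.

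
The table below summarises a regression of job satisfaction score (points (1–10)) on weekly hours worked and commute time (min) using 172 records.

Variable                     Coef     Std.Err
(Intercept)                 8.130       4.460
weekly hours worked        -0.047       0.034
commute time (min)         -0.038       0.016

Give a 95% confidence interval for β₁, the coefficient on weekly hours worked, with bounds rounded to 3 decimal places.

(-0.114, 0.020)

Read off: b = -0.047, SE = 0.034 for weekly hours worked.
df = n − k − 1 = 172 − 2 − 1 = 169.
t* = t_{0.025, 169} = 1.9741.
Margin = t* × SE = 1.9741 × 0.034 = 0.06712.
CI: -0.047 ± 0.06712 → (-0.114, 0.020).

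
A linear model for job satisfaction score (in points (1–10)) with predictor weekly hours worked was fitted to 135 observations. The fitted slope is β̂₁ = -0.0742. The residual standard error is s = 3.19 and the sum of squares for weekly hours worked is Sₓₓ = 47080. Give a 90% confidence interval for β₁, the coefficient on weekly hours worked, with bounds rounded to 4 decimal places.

(-0.0986, -0.0498)

SE(β̂₁) = s/√Sₓₓ = 3.19/√47080 = 0.0147019.
df = n − 2 = 133.
t* = t_{0.05, 133} = 1.656391.
Margin = t* × SE = 1.656391 × 0.0147019 = 0.024352.
CI: -0.0742 ± 0.024352 → (-0.0986, -0.0498).
With 90% confidence, each one-unit increase in weekly hours worked is associated with a change of between -0.0986 and -0.0498 points (1–10) in job satisfaction score.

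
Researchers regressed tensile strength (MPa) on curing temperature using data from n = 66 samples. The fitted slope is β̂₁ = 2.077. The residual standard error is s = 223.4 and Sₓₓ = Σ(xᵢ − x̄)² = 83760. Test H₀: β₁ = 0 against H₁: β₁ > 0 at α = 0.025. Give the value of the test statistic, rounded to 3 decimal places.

SE(β̂₁) = s/√Sₓₓ = 223.4/√83760 = 0.771907.
t = 2.077 / 0.771907 = 2.691.
df = n − 2 = 64.
One-sided p ≈ 0.0045, which is < 0.025, so reject H₀.
There is evidence that the true slope on curing temperature is positive.

t = 2.691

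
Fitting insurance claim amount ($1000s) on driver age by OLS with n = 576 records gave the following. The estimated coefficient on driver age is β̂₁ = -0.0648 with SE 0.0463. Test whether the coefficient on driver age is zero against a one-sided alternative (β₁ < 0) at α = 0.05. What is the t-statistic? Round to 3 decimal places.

H₀: β₁ = 0 vs H₁: β₁ < 0.
t = (β̂₁ − β₁⁰)/SE = -0.0648 / 0.0463 = -1.400.
df = n − 2 = 576 − 2 = 574.
One-sided p ≈ 0.0811, which is ≥ 0.05, so fail to reject H₀.
The data do not give significant evidence that the true slope on driver age is negative.

t = -1.400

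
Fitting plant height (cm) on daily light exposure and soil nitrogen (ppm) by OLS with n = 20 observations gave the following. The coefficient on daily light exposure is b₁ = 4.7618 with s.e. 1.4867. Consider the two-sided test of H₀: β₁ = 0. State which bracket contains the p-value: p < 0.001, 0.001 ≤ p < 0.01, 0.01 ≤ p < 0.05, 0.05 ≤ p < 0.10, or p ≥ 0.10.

0.001 ≤ p < 0.01

t = 4.7618 / 1.4867 = 3.203.
df = n − k − 1 = 20 − 2 − 1 = 17.
Two-sided p = 2·P(T_{17} > |t|) ≈ 0.0052.
So 0.001 ≤ p < 0.01.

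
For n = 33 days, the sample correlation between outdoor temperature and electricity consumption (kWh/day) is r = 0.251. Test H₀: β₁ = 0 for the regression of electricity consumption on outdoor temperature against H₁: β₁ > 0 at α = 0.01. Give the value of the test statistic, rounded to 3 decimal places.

t = r·√(n − 2)/√(1 − r²) = 0.251·√31/√0.936999 = 1.444.
df = n − 2 = 31.
One-sided p ≈ 0.0794, which is ≥ 0.01, so fail to reject H₀.
The data do not give significant evidence of a linear association between outdoor temperature and electricity consumption.

t = 1.444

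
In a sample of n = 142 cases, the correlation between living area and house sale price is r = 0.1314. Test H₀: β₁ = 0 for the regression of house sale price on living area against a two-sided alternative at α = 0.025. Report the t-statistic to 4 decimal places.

t = r·√(n − 2)/√(1 − r²) = 0.1314·√140/√0.982734 = 1.5683.
df = n − 2 = 140.
Two-sided p ≈ 0.1191, which is ≥ 0.025, so fail to reject H₀.
The data do not give significant evidence of a linear association between living area and house sale price.

t = 1.5683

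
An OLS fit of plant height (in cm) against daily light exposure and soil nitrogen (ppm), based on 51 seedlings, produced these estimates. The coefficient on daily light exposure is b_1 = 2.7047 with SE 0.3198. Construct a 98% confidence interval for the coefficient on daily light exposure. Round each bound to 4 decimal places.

df = n − k − 1 = 51 − 2 − 1 = 48.
t* = t_{0.01, 48} = 2.406581.
Margin = t* × SE = 2.406581 × 0.3198 = 0.769625.
CI: 2.7047 ± 0.769625 → (1.9351, 3.4743).
With 98% confidence, each one-unit increase in daily light exposure is associated with a change of between 1.9351 and 3.4743 cm in plant height, holding the other predictors fixed.

(1.9351, 3.4743)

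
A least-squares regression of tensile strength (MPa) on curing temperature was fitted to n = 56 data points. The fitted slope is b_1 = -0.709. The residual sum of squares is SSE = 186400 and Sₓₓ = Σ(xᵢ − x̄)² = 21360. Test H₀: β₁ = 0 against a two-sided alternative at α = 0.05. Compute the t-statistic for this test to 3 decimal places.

t = -1.764

MSE = SSE/(n − 2) = 186400/54 = 3451.85.
SE(b_1) = √(MSE/Sₓₓ) = √(3451.85/21360) = 0.401999.
t = -0.709 / 0.401999 = -1.764.
df = n − 2 = 54.
Two-sided p ≈ 0.0834, which is ≥ 0.05, so fail to reject H₀.
The data do not give significant evidence of an association between curing temperature and tensile strength.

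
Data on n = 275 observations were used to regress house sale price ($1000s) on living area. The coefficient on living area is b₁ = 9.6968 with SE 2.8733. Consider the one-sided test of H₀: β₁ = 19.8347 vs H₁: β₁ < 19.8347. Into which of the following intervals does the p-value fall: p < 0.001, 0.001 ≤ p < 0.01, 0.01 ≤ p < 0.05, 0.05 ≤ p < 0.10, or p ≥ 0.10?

t = (9.6968 − 19.8347) / 2.8733 = -3.528.
df = n − 2 = 275 − 2 = 273.
One-sided p = P(T_{273} < t) ≈ 0.0002.
So p < 0.001.

p < 0.001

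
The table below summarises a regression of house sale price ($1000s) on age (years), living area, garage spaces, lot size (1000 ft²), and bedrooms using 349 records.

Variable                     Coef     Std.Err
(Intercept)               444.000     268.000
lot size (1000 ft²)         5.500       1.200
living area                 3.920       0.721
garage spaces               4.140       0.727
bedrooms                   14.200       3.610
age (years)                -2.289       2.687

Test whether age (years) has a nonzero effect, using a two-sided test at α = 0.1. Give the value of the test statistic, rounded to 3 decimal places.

Read off: b = -2.289, SE = 2.687 for age (years).
H₀: β₁ = 0 vs H₁: β₁ ≠ 0.
t = -2.289 / 2.687 = -0.852.
df = n − k − 1 = 349 − 5 − 1 = 343.
Two-sided p ≈ 0.3949, which is ≥ 0.1, so fail to reject H₀.
The data do not give significant evidence of an association between age (years) and house sale price, after adjusting for the other predictors.

t = -0.852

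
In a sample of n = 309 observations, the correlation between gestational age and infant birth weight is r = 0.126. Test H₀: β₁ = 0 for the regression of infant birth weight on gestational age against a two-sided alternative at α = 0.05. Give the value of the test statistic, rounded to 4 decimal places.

t = r·√(n − 2)/√(1 − r²) = 0.126·√307/√0.984124 = 2.2254.
df = n − 2 = 307.
Two-sided p ≈ 0.0268, which is < 0.05, so reject H₀.
There is evidence of a linear association between gestational age and infant birth weight.

t = 2.2254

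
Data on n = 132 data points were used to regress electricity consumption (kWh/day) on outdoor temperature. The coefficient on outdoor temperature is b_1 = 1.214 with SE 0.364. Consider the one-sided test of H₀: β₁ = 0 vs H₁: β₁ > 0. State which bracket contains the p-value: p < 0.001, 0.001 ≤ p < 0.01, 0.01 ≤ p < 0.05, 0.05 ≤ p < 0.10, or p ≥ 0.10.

t = 1.214 / 0.364 = 3.335.
df = n − 2 = 132 − 2 = 130.
One-sided p = P(T_{130} > t) ≈ 0.0006.
So p < 0.001.

p < 0.001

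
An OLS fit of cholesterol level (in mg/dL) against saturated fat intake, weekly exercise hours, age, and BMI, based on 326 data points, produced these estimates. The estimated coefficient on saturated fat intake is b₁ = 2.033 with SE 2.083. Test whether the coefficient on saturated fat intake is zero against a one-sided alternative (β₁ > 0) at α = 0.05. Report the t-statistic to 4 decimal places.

H₀: β₁ = 0 vs H₁: β₁ > 0.
t = (b₁ − β₁⁰)/SE = 2.033 / 2.083 = 0.9760.
df = n − k − 1 = 326 − 4 − 1 = 321.
One-sided p ≈ 0.1649, which is ≥ 0.05, so fail to reject H₀.
The data do not give significant evidence that the true slope on saturated fat intake is positive, holding the other predictors fixed.

t = 0.9760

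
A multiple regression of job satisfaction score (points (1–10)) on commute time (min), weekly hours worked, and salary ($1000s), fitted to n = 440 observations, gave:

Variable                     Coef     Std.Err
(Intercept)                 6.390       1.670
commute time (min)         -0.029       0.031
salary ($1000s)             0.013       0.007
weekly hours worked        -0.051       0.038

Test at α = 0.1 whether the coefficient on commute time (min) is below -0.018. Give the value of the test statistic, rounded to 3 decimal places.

t = -0.355

Read off: b = -0.029, SE = 0.031 for commute time (min).
H₀: β₁ = -0.018 vs H₁: β₁ < -0.018.
t = (-0.029 − (-0.018)) / 0.031 = -0.355.
df = n − k − 1 = 440 − 3 − 1 = 436.
One-sided p ≈ 0.3614, which is ≥ 0.1, so fail to reject H₀.
The data do not give significant evidence that the true slope on commute time (min) is below -0.018 points (1–10) per unit, holding the other predictors fixed.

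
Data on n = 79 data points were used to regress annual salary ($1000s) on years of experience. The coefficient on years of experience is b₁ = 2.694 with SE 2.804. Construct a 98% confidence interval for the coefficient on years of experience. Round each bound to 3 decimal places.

(-3.968, 9.356)

df = n − 2 = 79 − 2 = 77.
t* = t_{0.01, 77} = 2.375757.
Margin = t* × SE = 2.375757 × 2.804 = 6.66162.
CI: 2.694 ± 6.66162 → (-3.968, 9.356).
With 98% confidence, each one-unit increase in years of experience is associated with a change of between -3.968 and 9.356 $1000s in annual salary.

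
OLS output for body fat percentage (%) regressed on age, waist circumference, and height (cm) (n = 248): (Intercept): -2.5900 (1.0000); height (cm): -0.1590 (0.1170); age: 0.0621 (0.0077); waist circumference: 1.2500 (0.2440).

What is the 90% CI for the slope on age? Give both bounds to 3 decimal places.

(0.049, 0.075)

Read off: b = 0.0621, SE = 0.0077 for age.
df = n − k − 1 = 248 − 3 − 1 = 244.
t* = t_{0.05, 244} = 1.651123.
Margin = t* × SE = 1.651123 × 0.0077 = 0.01271.
CI: 0.0621 ± 0.01271 → (0.049, 0.075).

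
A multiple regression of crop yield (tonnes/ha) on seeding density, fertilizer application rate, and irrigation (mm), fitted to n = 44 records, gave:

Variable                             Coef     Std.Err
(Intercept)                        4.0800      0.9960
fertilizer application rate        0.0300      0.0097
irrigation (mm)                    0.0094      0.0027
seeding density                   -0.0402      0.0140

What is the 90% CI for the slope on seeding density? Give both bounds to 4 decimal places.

(-0.0638, -0.0166)

Read off: b = -0.0402, SE = 0.0140 for seeding density.
df = n − k − 1 = 44 − 3 − 1 = 40.
t* = t_{0.05, 40} = 1.683851.
Margin = t* × SE = 1.683851 × 0.0140 = 0.023574.
CI: -0.0402 ± 0.023574 → (-0.0638, -0.0166).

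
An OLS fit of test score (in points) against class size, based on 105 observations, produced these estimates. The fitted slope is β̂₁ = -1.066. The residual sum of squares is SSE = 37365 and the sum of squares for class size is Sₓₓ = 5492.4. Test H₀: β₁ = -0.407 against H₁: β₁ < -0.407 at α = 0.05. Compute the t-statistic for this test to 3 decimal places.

MSE = SSE/(n − 2) = 37365/103 = 362.767.
SE(β̂₁) = √(MSE/Sₓₓ) = √(362.767/5492.4) = 0.257.
t = (-1.066 − (-0.407)) / 0.257 = -2.564.
df = n − 2 = 103.
One-sided p ≈ 0.0059, which is < 0.05, so reject H₀.
There is evidence that the true slope on class size is below -0.407 points per unit.

t = -2.564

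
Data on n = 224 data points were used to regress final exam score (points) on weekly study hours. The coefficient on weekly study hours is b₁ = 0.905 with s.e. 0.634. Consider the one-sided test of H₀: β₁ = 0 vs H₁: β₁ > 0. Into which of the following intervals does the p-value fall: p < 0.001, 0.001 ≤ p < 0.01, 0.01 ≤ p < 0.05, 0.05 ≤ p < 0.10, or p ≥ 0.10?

0.05 ≤ p < 0.10

t = 0.905 / 0.634 = 1.427.
df = n − 2 = 224 − 2 = 222.
One-sided p = P(T_{222} > t) ≈ 0.0774.
So 0.05 ≤ p < 0.10.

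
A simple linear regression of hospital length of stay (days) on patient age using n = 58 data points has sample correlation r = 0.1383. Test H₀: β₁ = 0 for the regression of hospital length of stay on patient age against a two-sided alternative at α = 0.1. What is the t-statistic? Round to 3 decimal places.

t = r·√(n − 2)/√(1 − r²) = 0.1383·√56/√0.980873 = 1.045.
df = n − 2 = 56.
Two-sided p ≈ 0.3005, which is ≥ 0.1, so fail to reject H₀.
The data do not give significant evidence of a linear association between patient age and hospital length of stay.

t = 1.045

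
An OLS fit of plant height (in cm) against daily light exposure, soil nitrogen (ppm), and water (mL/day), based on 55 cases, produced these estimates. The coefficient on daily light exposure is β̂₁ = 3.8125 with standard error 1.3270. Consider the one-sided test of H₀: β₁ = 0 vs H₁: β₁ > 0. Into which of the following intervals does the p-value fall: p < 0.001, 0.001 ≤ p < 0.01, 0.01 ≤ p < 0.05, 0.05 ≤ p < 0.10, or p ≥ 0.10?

t = 3.8125 / 1.3270 = 2.873.
df = n − k − 1 = 55 − 3 − 1 = 51.
One-sided p = P(T_{51} > t) ≈ 0.0030.
So 0.001 ≤ p < 0.01.

0.001 ≤ p < 0.01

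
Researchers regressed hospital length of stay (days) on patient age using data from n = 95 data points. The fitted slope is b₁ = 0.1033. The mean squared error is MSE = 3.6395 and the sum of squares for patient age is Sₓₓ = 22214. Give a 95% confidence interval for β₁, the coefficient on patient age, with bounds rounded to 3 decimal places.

SE(b₁) = √(MSE/Sₓₓ) = √(3.6395/22214) = 0.0127999.
df = n − 2 = 93.
t* = t_{0.025, 93} = 1.985802.
Margin = t* × SE = 1.985802 × 0.0127999 = 0.02542.
CI: 0.1033 ± 0.02542 → (0.078, 0.129).
With 95% confidence, each one-unit increase in patient age is associated with a change of between 0.078 and 0.129 days in hospital length of stay.

(0.078, 0.129)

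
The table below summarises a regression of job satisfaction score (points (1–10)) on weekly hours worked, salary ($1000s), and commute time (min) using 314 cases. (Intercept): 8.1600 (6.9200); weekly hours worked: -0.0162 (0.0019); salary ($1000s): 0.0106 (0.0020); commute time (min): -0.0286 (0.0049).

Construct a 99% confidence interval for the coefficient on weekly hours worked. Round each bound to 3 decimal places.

Read off: b = -0.0162, SE = 0.0019 for weekly hours worked.
df = n − k − 1 = 314 − 3 − 1 = 310.
t* = t_{0.005, 310} = 2.591781.
Margin = t* × SE = 2.591781 × 0.0019 = 0.00492.
CI: -0.0162 ± 0.00492 → (-0.021, -0.011).

(-0.021, -0.011)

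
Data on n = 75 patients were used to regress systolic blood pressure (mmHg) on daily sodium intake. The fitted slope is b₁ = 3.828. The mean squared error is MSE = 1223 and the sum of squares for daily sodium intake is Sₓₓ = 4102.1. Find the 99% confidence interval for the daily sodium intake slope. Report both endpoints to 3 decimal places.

(2.384, 5.272)

SE(b₁) = √(MSE/Sₓₓ) = √(1223/4102.1) = 0.546022.
df = n − 2 = 73.
t* = t_{0.005, 73} = 2.644869.
Margin = t* × SE = 2.644869 × 0.546022 = 1.44416.
CI: 3.828 ± 1.44416 → (2.384, 5.272).
With 99% confidence, each one-unit increase in daily sodium intake is associated with a change of between 2.384 and 5.272 mmHg in systolic blood pressure.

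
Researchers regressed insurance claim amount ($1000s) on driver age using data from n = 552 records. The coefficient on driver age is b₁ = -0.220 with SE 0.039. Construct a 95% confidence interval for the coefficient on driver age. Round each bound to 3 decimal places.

(-0.297, -0.143)

df = n − 2 = 552 − 2 = 550.
t* = t_{0.025, 550} = 1.964287.
Margin = t* × SE = 1.964287 × 0.039 = 0.07661.
CI: -0.220 ± 0.07661 → (-0.297, -0.143).
With 95% confidence, each one-unit increase in driver age is associated with a change of between -0.297 and -0.143 $1000s in insurance claim amount.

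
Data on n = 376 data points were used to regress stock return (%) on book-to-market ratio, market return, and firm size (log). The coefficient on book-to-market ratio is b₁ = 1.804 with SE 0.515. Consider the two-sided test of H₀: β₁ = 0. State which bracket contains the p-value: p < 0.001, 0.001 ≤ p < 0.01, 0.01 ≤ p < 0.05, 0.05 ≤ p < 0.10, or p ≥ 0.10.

t = 1.804 / 0.515 = 3.503.
df = n − k − 1 = 376 − 3 − 1 = 372.
Two-sided p = 2·P(T_{372} > |t|) ≈ 0.0005.
So p < 0.001.

p < 0.001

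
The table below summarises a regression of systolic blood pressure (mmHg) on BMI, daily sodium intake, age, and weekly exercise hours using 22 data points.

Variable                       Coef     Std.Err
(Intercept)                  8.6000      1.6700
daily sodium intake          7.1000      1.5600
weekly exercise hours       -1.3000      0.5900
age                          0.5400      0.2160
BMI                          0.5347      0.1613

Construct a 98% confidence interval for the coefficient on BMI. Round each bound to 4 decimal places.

(0.1207, 0.9487)

Read off: b = 0.5347, SE = 0.1613 for BMI.
df = n − k − 1 = 22 − 4 − 1 = 17.
t* = t_{0.01, 17} = 2.566934.
Margin = t* × SE = 2.566934 × 0.1613 = 0.414046.
CI: 0.5347 ± 0.414046 → (0.1207, 0.9487).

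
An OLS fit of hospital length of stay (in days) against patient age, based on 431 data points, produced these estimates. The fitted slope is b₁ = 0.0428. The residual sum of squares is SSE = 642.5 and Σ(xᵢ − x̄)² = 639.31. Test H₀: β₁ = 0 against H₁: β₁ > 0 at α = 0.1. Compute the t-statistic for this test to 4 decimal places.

t = 0.8843

MSE = SSE/(n − 2) = 642.5/429 = 1.49767.
SE(b₁) = √(MSE/Sₓₓ) = √(1.49767/639.31) = 0.0484008.
t = 0.0428 / 0.0484008 = 0.8843.
df = n − 2 = 429.
One-sided p ≈ 0.1885, which is ≥ 0.1, so fail to reject H₀.
The data do not give significant evidence that the true slope on patient age is positive.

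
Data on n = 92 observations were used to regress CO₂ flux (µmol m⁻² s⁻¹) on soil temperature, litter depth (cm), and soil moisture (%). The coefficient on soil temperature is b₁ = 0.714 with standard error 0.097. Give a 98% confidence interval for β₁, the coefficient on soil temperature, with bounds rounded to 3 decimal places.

df = n − k − 1 = 92 − 3 − 1 = 88.
t* = t_{0.01, 88} = 2.369472.
Margin = t* × SE = 2.369472 × 0.097 = 0.22984.
CI: 0.714 ± 0.22984 → (0.484, 0.944).
With 98% confidence, each one-unit increase in soil temperature is associated with a change of between 0.484 and 0.944 µmol m⁻² s⁻¹ in CO₂ flux, holding the other predictors fixed.

(0.484, 0.944)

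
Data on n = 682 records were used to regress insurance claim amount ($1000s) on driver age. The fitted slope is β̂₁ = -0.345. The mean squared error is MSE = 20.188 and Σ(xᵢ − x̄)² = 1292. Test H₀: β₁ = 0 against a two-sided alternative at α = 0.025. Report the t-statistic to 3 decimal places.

t = -2.760

SE(β̂₁) = √(MSE/Sₓₓ) = √(20.188/1292) = 0.125002.
t = -0.345 / 0.125002 = -2.760.
df = n − 2 = 680.
Two-sided p ≈ 0.0059, which is < 0.025, so reject H₀.
There is evidence that driver age is associated with insurance claim amount.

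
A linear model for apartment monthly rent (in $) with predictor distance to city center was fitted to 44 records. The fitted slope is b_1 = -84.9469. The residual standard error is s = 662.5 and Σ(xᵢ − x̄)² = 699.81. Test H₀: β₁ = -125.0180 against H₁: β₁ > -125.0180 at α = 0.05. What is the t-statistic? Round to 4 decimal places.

t = 1.6001

SE(b_1) = s/√Sₓₓ = 662.5/√699.81 = 25.0435.
t = (-84.9469 − (-125.0180)) / 25.0435 = 1.6001.
df = n − 2 = 42.
One-sided p ≈ 0.0585, which is ≥ 0.05, so fail to reject H₀.
The data do not give significant evidence that the true slope on distance to city center exceeds -125.0180 $ per unit.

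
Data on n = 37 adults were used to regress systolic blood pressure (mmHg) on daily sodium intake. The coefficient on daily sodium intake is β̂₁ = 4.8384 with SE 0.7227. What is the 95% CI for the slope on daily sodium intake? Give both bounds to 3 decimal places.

df = n − 2 = 37 − 2 = 35.
t* = t_{0.025, 35} = 2.030108.
Margin = t* × SE = 2.030108 × 0.7227 = 1.46716.
CI: 4.8384 ± 1.46716 → (3.371, 6.306).
With 95% confidence, each one-unit increase in daily sodium intake is associated with a change of between 3.371 and 6.306 mmHg in systolic blood pressure.

(3.371, 6.306)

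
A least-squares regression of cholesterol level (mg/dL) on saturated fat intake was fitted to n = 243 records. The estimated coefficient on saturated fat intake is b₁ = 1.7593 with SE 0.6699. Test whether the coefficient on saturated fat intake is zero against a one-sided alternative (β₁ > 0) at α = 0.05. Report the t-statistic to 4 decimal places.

t = 2.6262

H₀: β₁ = 0 vs H₁: β₁ > 0.
t = (b₁ − β₁⁰)/SE = 1.7593 / 0.6699 = 2.6262.
df = n − 2 = 243 − 2 = 241.
One-sided p ≈ 0.0046, which is < 0.05, so reject H₀.
There is evidence that the true slope on saturated fat intake is positive.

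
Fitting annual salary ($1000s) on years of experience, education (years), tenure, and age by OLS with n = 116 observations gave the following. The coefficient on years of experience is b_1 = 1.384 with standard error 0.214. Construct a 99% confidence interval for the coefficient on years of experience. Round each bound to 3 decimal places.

(0.823, 1.945)

df = n − k − 1 = 116 − 4 − 1 = 111.
t* = t_{0.005, 111} = 2.620849.
Margin = t* × SE = 2.620849 × 0.214 = 0.56086.
CI: 1.384 ± 0.56086 → (0.823, 1.945).
With 99% confidence, each one-unit increase in years of experience is associated with a change of between 0.823 and 1.945 $1000s in annual salary, holding the other predictors fixed.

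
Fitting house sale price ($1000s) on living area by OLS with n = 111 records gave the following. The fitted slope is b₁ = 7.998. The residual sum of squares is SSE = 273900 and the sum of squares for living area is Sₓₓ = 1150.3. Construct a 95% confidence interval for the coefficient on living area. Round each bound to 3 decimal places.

(5.069, 10.927)

MSE = SSE/(n − 2) = 273900/109 = 2512.84.
SE(b₁) = √(MSE/Sₓₓ) = √(2512.84/1150.3) = 1.47801.
df = n − 2 = 109.
t* = t_{0.025, 109} = 1.981967.
Margin = t* × SE = 1.981967 × 1.47801 = 2.92937.
CI: 7.998 ± 2.92937 → (5.069, 10.927).
With 95% confidence, each one-unit increase in living area is associated with a change of between 5.069 and 10.927 $1000s in house sale price.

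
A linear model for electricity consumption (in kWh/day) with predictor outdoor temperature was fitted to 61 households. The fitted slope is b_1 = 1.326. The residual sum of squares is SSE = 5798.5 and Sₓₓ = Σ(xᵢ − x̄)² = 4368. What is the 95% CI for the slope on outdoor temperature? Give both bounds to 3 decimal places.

(1.026, 1.626)

MSE = SSE/(n − 2) = 5798.5/59 = 98.2797.
SE(b_1) = √(MSE/Sₓₓ) = √(98.2797/4368) = 0.15.
df = n − 2 = 59.
t* = t_{0.025, 59} = 2.000995.
Margin = t* × SE = 2.000995 × 0.15 = 0.30015.
CI: 1.326 ± 0.30015 → (1.026, 1.626).
With 95% confidence, each one-unit increase in outdoor temperature is associated with a change of between 1.026 and 1.626 kWh/day in electricity consumption.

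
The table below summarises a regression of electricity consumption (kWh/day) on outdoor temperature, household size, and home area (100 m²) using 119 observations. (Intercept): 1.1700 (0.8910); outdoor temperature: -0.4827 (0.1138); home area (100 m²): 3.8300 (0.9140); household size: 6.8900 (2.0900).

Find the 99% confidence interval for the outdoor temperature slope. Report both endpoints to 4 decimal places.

Read off: b = -0.4827, SE = 0.1138 for outdoor temperature.
df = n − k − 1 = 119 − 3 − 1 = 115.
t* = t_{0.005, 115} = 2.619258.
Margin = t* × SE = 2.619258 × 0.1138 = 0.298072.
CI: -0.4827 ± 0.298072 → (-0.7808, -0.1846).

(-0.7808, -0.1846)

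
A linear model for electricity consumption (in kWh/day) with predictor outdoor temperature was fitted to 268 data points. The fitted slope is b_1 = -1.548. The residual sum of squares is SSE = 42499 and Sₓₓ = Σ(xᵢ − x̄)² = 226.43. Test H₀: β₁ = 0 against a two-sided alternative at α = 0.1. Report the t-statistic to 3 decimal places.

MSE = SSE/(n − 2) = 42499/266 = 159.771.
SE(b_1) = √(MSE/Sₓₓ) = √(159.771/226.43) = 0.840004.
t = -1.548 / 0.840004 = -1.843.
df = n − 2 = 266.
Two-sided p ≈ 0.0665, which is < 0.1, so reject H₀.
There is evidence that outdoor temperature is associated with electricity consumption.

t = -1.843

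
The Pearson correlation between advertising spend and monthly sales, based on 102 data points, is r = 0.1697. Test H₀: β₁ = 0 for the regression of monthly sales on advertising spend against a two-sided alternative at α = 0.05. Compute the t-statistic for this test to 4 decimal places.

t = 1.7220

t = r·√(n − 2)/√(1 − r²) = 0.1697·√100/√0.971202 = 1.7220.
df = n − 2 = 100.
Two-sided p ≈ 0.0882, which is ≥ 0.05, so fail to reject H₀.
The data do not give significant evidence of a linear association between advertising spend and monthly sales.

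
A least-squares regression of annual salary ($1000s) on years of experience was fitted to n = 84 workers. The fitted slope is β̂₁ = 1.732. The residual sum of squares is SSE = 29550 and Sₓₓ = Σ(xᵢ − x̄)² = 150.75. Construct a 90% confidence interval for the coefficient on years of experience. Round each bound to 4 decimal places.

MSE = SSE/(n − 2) = 29550/82 = 360.366.
SE(β̂₁) = √(MSE/Sₓₓ) = √(360.366/150.75) = 1.54612.
df = n − 2 = 82.
t* = t_{0.05, 82} = 1.663649.
Margin = t* × SE = 1.663649 × 1.54612 = 2.572201.
CI: 1.732 ± 2.572201 → (-0.8402, 4.3042).
With 90% confidence, each one-unit increase in years of experience is associated with a change of between -0.8402 and 4.3042 $1000s in annual salary.

(-0.8402, 4.3042)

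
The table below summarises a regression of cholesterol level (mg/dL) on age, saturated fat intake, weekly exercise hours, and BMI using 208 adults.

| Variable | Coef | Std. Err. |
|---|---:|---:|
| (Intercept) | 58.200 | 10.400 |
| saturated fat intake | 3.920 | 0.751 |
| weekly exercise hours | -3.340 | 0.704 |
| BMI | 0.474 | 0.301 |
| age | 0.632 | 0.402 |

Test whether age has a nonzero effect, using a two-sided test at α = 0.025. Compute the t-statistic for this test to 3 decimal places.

Read off: b = 0.632, SE = 0.402 for age.
H₀: β₁ = 0 vs H₁: β₁ ≠ 0.
t = 0.632 / 0.402 = 1.572.
df = n − k − 1 = 208 − 4 − 1 = 203.
Two-sided p ≈ 0.1175, which is ≥ 0.025, so fail to reject H₀.
The data do not give significant evidence of an association between age and cholesterol level, after adjusting for the other predictors.

t = 1.572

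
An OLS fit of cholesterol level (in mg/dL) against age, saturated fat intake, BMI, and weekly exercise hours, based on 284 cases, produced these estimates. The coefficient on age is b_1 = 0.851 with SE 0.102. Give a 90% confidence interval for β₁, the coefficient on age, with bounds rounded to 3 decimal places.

(0.683, 1.019)

df = n − k − 1 = 284 − 4 − 1 = 279.
t* = t_{0.05, 279} = 1.650333.
Margin = t* × SE = 1.650333 × 0.102 = 0.16833.
CI: 0.851 ± 0.16833 → (0.683, 1.019).
With 90% confidence, each one-unit increase in age is associated with a change of between 0.683 and 1.019 mg/dL in cholesterol level, holding the other predictors fixed.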